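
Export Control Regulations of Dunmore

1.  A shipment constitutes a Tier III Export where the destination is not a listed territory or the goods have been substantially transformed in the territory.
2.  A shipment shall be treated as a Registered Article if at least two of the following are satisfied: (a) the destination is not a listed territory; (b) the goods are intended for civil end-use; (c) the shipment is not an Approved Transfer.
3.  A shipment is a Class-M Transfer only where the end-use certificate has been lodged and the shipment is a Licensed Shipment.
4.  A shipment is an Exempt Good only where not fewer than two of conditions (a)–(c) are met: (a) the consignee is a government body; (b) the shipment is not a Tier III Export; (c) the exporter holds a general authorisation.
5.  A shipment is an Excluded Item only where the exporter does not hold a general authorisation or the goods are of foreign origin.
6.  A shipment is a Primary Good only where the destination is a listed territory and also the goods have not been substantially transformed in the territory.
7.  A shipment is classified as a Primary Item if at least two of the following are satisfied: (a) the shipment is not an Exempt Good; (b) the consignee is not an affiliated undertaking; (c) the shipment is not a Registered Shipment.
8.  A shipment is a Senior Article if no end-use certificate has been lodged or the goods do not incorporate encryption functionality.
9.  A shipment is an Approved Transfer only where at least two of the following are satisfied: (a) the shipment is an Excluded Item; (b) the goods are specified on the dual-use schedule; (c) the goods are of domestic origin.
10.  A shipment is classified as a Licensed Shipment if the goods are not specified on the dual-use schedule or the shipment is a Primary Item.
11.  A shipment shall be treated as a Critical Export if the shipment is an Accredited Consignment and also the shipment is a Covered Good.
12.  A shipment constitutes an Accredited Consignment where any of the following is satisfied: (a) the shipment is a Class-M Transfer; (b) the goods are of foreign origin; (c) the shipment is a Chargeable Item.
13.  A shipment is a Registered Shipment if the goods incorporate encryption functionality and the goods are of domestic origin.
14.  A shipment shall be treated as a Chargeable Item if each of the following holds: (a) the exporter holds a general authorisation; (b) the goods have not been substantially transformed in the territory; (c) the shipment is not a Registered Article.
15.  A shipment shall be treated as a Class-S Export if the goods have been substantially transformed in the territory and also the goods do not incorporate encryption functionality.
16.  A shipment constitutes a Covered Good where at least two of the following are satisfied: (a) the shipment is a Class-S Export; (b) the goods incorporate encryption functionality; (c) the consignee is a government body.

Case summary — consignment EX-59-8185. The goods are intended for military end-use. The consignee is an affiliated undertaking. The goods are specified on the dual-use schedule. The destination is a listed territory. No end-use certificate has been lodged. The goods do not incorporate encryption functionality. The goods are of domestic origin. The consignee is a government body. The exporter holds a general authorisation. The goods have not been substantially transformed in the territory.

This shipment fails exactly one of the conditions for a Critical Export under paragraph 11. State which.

Covered Good

paragraph 1 — Tier III Export: [the destination is not a listed territory? no] OR [the goods have been substantially transformed in the territory? no] → not satisfied.
paragraph 4 — Exempt Good: the consignee is a government body? yes; not a Tier III Export (paragraph 1)? yes; the exporter holds a general authorisation? yes — 3 of 3 hold (need ≥2) → satisfied.
paragraph 13 — Registered Shipment: [the goods incorporate encryption functionality? no] AND [the goods are of domestic origin? yes] → not satisfied.
paragraph 7 — Primary Item: not an Exempt Good (paragraph 4)? no; the consignee is not an affiliated undertaking? no; not a Registered Shipment (paragraph 13)? yes — 1 of 3 hold (need ≥2) → not satisfied.
paragraph 10 — Licensed Shipment: [the goods are not specified on the dual-use schedule? no] OR [Primary Item (paragraph 7)? no] → not satisfied.
paragraph 3 — Class-M Transfer: [the end-use certificate has been lodged? no] AND [Licensed Shipment (paragraph 10)? no] → not satisfied.
paragraph 5 — Excluded Item: [the exporter does not hold a general authorisation? no] OR [the goods are of foreign origin? no] → not satisfied.
paragraph 9 — Approved Transfer: Excluded Item (paragraph 5)? no; the goods are specified on the dual-use schedule? yes; the goods are of domestic origin? yes — 2 of 3 hold (need ≥2) → satisfied.
paragraph 2 — Registered Article: the destination is not a listed territory? no; the goods are intended for civil end-use? no; not an Approved Transfer (paragraph 9)? no — 0 of 3 hold (need ≥2) → not satisfied.
paragraph 14 — Chargeable Item: [the exporter holds a general authorisation? yes] AND [the goods have not been substantially transformed in the territory? yes] AND [not a Registered Article (paragraph 2)? yes] → satisfied.
paragraph 12 — Accredited Consignment: [Class-M Transfer (paragraph 3)? no] OR [the goods are of foreign origin? no] OR [Chargeable Item (paragraph 14)? yes] → satisfied.
paragraph 15 — Class-S Export: [the goods have been substantially transformed in the territory? no] AND [the goods do not incorporate encryption functionality? yes] → not satisfied.
paragraph 16 — Covered Good: Class-S Export (paragraph 15)? no; the goods incorporate encryption functionality? no; the consignee is a government body? yes — 1 of 3 hold (need ≥2) → not satisfied.
paragraph 11 — Critical Export: [Accredited Consignment (paragraph 12)? yes] AND [Covered Good (paragraph 16)? no] → not satisfied.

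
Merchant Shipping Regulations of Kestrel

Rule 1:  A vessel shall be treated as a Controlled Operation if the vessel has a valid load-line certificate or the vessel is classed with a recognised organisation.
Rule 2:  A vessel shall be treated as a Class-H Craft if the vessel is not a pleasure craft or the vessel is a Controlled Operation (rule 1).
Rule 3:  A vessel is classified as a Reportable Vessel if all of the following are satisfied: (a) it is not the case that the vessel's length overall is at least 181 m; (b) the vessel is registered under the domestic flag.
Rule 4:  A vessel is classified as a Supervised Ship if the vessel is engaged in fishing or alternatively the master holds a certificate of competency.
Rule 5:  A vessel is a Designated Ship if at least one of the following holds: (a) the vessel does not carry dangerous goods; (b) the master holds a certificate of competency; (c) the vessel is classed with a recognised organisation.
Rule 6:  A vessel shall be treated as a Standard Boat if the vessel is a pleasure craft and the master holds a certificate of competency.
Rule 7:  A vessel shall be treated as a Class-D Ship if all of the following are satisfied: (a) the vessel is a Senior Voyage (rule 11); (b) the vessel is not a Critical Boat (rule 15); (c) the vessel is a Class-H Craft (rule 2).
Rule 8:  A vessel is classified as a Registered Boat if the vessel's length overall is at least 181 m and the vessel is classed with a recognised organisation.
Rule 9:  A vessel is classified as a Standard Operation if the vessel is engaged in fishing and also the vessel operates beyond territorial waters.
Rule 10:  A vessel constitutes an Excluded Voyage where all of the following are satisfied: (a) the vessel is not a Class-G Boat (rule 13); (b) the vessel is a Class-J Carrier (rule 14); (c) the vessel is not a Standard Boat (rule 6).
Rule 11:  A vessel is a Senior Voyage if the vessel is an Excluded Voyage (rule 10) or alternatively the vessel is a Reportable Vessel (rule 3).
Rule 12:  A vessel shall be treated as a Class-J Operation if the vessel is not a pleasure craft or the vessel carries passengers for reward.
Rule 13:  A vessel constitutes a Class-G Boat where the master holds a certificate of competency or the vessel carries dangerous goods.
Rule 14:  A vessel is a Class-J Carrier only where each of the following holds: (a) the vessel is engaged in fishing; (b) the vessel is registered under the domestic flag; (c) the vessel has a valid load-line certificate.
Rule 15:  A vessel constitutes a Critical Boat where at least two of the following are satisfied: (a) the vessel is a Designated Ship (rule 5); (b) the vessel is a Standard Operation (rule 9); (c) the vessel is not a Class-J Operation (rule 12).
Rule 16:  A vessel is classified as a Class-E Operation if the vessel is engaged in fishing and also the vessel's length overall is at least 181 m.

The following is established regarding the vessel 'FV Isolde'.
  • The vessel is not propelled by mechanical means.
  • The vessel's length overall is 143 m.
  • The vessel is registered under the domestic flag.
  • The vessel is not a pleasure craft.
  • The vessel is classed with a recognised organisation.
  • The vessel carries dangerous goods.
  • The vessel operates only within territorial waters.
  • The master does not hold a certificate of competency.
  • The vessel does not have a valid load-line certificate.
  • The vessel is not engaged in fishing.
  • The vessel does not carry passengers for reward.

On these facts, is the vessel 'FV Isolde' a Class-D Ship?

rule 13 — Class-G Boat: [the master holds a certificate of competency? no] OR [the vessel carries dangerous goods? yes] → satisfied.
rule 14 — Class-J Carrier: [the vessel is engaged in fishing? no] AND [the vessel is registered under the domestic flag? yes] AND [the vessel has a valid load-line certificate? no] → not satisfied.
rule 6 — Standard Boat: [the vessel is a pleasure craft? no] AND [the master holds a certificate of competency? no] → not satisfied.
rule 10 — Excluded Voyage: [not a Class-G Boat (rule 13)? no] AND [Class-J Carrier (rule 14)? no] AND [not a Standard Boat (rule 6)? yes] → not satisfied.
rule 3 — Reportable Vessel: [vessel's length overall: 143 m ≥ 181 m? no, so negated condition yes] AND [the vessel is registered under the domestic flag? yes] → satisfied.
rule 11 — Senior Voyage: [Excluded Voyage (rule 10)? no] OR [Reportable Vessel (rule 3)? yes] → satisfied.
rule 5 — Designated Ship: [the vessel does not carry dangerous goods? no] OR [the master holds a certificate of competency? no] OR [the vessel is classed with a recognised organisation? yes] → satisfied.
rule 9 — Standard Operation: [the vessel is engaged in fishing? no] AND [the vessel operates beyond territorial waters? no] → not satisfied.
rule 12 — Class-J Operation: [the vessel is not a pleasure craft? yes] OR [the vessel carries passengers for reward? no] → satisfied.
rule 15 — Critical Boat: Designated Ship (rule 5)? yes; Standard Operation (rule 9)? no; not a Class-J Operation (rule 12)? no — 1 of 3 hold (need ≥2) → not satisfied.
rule 1 — Controlled Operation: [the vessel has a valid load-line certificate? no] OR [the vessel is classed with a recognised organisation? yes] → satisfied.
rule 2 — Class-H Craft: [the vessel is not a pleasure craft? yes] OR [Controlled Operation (rule 1)? yes] → satisfied.
rule 7 — Class-D Ship: [Senior Voyage (rule 11)? yes] AND [not a Critical Boat (rule 15)? yes] AND [Class-H Craft (rule 2)? yes] → satisfied.

Yes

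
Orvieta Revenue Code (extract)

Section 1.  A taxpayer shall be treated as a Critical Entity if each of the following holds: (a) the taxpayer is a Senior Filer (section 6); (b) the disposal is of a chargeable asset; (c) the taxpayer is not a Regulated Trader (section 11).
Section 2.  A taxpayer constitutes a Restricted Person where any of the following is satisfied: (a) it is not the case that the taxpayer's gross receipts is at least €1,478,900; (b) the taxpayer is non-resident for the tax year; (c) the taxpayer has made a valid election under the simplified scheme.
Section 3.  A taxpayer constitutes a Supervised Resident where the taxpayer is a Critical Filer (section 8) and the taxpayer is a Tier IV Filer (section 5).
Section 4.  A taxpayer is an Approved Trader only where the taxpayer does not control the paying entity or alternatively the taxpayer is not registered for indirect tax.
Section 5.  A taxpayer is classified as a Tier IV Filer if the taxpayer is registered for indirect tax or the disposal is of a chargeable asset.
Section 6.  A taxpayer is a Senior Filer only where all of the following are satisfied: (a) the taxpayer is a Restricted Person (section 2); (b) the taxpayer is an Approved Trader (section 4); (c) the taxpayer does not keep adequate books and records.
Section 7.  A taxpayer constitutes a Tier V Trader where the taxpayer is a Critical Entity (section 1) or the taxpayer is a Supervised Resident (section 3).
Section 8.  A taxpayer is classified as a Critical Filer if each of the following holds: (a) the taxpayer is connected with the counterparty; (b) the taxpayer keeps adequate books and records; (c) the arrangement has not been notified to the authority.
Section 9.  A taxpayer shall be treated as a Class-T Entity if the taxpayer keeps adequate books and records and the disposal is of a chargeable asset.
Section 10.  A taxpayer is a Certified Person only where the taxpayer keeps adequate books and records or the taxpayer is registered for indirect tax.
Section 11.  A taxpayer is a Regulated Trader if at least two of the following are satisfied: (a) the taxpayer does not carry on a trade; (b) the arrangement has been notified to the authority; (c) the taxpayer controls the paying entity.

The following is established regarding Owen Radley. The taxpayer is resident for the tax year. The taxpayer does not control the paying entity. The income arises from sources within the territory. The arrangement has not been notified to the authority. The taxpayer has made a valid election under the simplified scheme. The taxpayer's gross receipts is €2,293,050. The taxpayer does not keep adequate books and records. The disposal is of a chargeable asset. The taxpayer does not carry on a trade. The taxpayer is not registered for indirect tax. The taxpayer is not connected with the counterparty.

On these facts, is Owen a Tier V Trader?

Yes

section 2 — Restricted Person: [taxpayer's gross receipts: €2,293,050 ≥ €1,478,900? yes, so negated condition no] OR [the taxpayer is non-resident for the tax year? no] OR [the taxpayer has made a valid election under the simplified scheme? yes] → satisfied.
section 4 — Approved Trader: [the taxpayer does not control the paying entity? yes] OR [the taxpayer is not registered for indirect tax? yes] → satisfied.
section 6 — Senior Filer: [Restricted Person (section 2)? yes] AND [Approved Trader (section 4)? yes] AND [the taxpayer does not keep adequate books and records? yes] → satisfied.
section 11 — Regulated Trader: the taxpayer does not carry on a trade? yes; the arrangement has been notified to the authority? no; the taxpayer controls the paying entity? no — 1 of 3 hold (need ≥2) → not satisfied.
section 1 — Critical Entity: [Senior Filer (section 6)? yes] AND [the disposal is of a chargeable asset? yes] AND [not a Regulated Trader (section 11)? yes] → satisfied.
section 8 — Critical Filer: [the taxpayer is connected with the counterparty? no] AND [the taxpayer keeps adequate books and records? no] AND [the arrangement has not been notified to the authority? yes] → not satisfied.
section 5 — Tier IV Filer: [the taxpayer is registered for indirect tax? no] OR [the disposal is of a chargeable asset? yes] → satisfied.
section 3 — Supervised Resident: [Critical Filer (section 8)? no] AND [Tier IV Filer (section 5)? yes] → not satisfied.
section 7 — Tier V Trader: [Critical Entity (section 1)? yes] OR [Supervised Resident (section 3)? no] → satisfied.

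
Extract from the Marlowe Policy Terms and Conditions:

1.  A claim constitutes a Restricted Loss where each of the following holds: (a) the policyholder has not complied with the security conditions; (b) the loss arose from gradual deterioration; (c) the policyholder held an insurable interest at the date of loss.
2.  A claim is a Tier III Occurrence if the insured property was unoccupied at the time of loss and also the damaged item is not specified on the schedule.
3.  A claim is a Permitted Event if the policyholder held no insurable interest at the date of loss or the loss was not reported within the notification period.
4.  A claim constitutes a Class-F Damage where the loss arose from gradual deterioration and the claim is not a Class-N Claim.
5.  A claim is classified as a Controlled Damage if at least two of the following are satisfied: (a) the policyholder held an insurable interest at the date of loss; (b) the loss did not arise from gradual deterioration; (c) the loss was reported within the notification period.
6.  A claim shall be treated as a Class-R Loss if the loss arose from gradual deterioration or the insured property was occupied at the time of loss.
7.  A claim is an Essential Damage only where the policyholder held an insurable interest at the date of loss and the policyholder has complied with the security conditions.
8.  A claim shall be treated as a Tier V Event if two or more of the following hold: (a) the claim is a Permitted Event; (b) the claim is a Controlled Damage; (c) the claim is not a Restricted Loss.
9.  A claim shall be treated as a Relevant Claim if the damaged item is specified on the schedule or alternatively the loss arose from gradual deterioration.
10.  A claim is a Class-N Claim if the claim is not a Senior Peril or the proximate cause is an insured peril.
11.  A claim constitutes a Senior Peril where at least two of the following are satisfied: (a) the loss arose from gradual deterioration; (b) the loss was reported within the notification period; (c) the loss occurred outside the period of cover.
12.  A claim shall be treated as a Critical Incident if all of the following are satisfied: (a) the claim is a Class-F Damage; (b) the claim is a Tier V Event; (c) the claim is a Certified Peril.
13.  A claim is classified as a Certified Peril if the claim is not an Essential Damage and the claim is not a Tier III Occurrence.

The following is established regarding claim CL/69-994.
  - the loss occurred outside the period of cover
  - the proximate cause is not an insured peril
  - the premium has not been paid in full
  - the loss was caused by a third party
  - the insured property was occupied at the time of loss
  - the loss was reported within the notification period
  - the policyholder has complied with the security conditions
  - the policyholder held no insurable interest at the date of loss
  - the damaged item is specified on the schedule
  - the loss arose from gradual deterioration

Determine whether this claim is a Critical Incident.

Yes

paragraph 11 — Senior Peril: the loss arose from gradual deterioration? yes; the loss was reported within the notification period? yes; the loss occurred outside the period of cover? yes — 3 of 3 hold (need ≥2) → satisfied.
paragraph 10 — Class-N Claim: [not a Senior Peril (paragraph 11)? no] OR [the proximate cause is an insured peril? no] → not satisfied.
paragraph 4 — Class-F Damage: [the loss arose from gradual deterioration? yes] AND [not a Class-N Claim (paragraph 10)? yes] → satisfied.
paragraph 3 — Permitted Event: [the policyholder held no insurable interest at the date of loss? yes] OR [the loss was not reported within the notification period? no] → satisfied.
paragraph 5 — Controlled Damage: the policyholder held an insurable interest at the date of loss? no; the loss did not arise from gradual deterioration? no; the loss was reported within the notification period? yes — 1 of 3 hold (need ≥2) → not satisfied.
paragraph 1 — Restricted Loss: [the policyholder has not complied with the security conditions? no] AND [the loss arose from gradual deterioration? yes] AND [the policyholder held an insurable interest at the date of loss? no] → not satisfied.
paragraph 8 — Tier V Event: Permitted Event (paragraph 3)? yes; Controlled Damage (paragraph 5)? no; not a Restricted Loss (paragraph 1)? yes — 2 of 3 hold (need ≥2) → satisfied.
paragraph 7 — Essential Damage: [the policyholder held an insurable interest at the date of loss? no] AND [the policyholder has complied with the security conditions? yes] → not satisfied.
paragraph 2 — Tier III Occurrence: [the insured property was unoccupied at the time of loss? no] AND [the damaged item is not specified on the schedule? no] → not satisfied.
paragraph 13 — Certified Peril: [not an Essential Damage (paragraph 7)? yes] AND [not a Tier III Occurrence (paragraph 2)? yes] → satisfied.
paragraph 12 — Critical Incident: [Class-F Damage (paragraph 4)? yes] AND [Tier V Event (paragraph 8)? yes] AND [Certified Peril (paragraph 13)? yes] → satisfied.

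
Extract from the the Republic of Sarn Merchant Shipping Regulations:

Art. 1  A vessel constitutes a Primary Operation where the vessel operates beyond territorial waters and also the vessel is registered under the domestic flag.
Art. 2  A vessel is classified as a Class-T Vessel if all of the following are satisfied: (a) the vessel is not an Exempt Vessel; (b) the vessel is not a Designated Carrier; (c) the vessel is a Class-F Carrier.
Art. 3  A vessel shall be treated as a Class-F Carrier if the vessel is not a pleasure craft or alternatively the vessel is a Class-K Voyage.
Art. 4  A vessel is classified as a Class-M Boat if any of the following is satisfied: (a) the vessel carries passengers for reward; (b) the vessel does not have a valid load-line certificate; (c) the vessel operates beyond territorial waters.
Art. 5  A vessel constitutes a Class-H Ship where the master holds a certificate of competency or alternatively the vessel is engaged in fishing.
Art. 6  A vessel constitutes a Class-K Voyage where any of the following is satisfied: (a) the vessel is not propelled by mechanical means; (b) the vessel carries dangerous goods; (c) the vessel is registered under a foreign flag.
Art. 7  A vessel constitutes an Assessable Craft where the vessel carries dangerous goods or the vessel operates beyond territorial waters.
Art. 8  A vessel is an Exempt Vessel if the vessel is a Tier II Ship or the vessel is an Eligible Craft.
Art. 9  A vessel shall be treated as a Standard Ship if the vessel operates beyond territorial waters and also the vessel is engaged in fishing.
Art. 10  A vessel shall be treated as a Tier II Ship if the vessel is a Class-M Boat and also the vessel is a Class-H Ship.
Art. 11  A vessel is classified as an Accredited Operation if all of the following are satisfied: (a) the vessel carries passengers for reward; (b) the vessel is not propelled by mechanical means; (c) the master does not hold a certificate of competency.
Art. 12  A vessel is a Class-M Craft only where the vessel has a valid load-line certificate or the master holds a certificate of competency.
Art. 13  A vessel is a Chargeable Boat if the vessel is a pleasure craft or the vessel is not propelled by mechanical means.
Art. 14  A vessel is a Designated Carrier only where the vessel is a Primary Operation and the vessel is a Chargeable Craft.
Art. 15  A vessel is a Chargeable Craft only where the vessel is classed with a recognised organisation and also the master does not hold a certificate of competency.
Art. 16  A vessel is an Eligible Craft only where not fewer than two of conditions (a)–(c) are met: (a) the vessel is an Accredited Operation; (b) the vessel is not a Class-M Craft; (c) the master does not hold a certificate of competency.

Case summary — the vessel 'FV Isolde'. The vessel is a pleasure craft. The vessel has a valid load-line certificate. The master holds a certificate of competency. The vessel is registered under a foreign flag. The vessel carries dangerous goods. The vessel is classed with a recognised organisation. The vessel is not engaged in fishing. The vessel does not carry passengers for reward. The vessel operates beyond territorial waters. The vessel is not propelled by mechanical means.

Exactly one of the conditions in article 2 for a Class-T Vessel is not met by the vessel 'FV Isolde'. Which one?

Exempt Vessel

Under article 4: the vessel carries passengers for reward? no; or the vessel does not have a valid load-line certificate? no; or the vessel operates beyond territorial waters? yes. So the vessel is a Class-M Boat.
Under article 5: the master holds a certificate of competency? yes; or the vessel is engaged in fishing? no. So the vessel is a Class-H Ship.
Under article 10: Class-M Boat (article 4)? yes; and Class-H Ship (article 5)? yes. So the vessel is a Tier II Ship.
Under article 11: the vessel carries passengers for reward? no; and the vessel is not propelled by mechanical means? yes; and the master does not hold a certificate of competency? no. So the vessel is not an Accredited Operation.
Under article 12: the vessel has a valid load-line certificate? yes; or the master holds a certificate of competency? yes. So the vessel is a Class-M Craft.
Under article 16: Accredited Operation (article 11)? no; not a Class-M Craft (article 12)? no; the master does not hold a certificate of competency? no — 0 of 3 hold (need ≥2) → not satisfied.
Under article 8: Tier II Ship (article 10)? yes; or Eligible Craft (article 16)? no. So the vessel is an Exempt Vessel.
Under article 1: the vessel operates beyond territorial waters? yes; and the vessel is registered under the domestic flag? no. So the vessel is not a Primary Operation.
Under article 15: the vessel is classed with a recognised organisation? yes; and the master does not hold a certificate of competency? no. So the vessel is not a Chargeable Craft.
Under article 14: Primary Operation (article 1)? no; and Chargeable Craft (article 15)? no. So the vessel is not a Designated Carrier.
Under article 6: the vessel is not propelled by mechanical means? yes; or the vessel carries dangerous goods? yes; or the vessel is registered under a foreign flag? yes. So the vessel is a Class-K Voyage.
Under article 3: the vessel is not a pleasure craft? no; or Class-K Voyage (article 6)? yes. So the vessel is a Class-F Carrier.
Under article 2: not an Exempt Vessel (article 8)? no; and not a Designated Carrier (article 14)? yes; and Class-F Carrier (article 3)? yes. So the vessel is not a Class-T Vessel.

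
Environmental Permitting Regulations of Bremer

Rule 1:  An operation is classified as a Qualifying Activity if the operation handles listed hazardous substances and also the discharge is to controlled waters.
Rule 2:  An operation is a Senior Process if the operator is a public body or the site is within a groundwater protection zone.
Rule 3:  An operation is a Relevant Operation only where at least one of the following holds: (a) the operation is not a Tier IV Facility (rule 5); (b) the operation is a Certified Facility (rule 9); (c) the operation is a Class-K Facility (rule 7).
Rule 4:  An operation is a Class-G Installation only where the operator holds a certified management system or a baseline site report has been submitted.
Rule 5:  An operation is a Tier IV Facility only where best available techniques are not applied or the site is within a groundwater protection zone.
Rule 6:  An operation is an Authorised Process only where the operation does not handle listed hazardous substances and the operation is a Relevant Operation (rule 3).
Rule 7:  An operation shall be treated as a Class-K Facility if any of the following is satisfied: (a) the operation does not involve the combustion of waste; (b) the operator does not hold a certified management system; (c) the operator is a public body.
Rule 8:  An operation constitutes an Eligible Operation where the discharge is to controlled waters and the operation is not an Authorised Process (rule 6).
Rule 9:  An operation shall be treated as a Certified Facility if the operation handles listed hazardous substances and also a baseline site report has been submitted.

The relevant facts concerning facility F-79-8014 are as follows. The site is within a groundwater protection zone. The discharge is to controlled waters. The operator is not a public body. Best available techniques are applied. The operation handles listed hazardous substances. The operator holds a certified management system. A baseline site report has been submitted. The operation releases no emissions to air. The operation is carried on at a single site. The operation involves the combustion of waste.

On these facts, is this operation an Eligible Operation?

Yes

Under rule 5: best available techniques are not applied? no; or the site is within a groundwater protection zone? yes. So the operation is a Tier IV Facility.
Under rule 9: the operation handles listed hazardous substances? yes; and a baseline site report has been submitted? yes. So the operation is a Certified Facility.
Under rule 7: the operation does not involve the combustion of waste? no; or the operator does not hold a certified management system? no; or the operator is a public body? no. So the operation is not a Class-K Facility.
Under rule 3: not a Tier IV Facility (rule 5)? no; or Certified Facility (rule 9)? yes; or Class-K Facility (rule 7)? no. So the operation is a Relevant Operation.
Under rule 6: the operation does not handle listed hazardous substances? no; and Relevant Operation (rule 3)? yes. So the operation is not an Authorised Process.
Under rule 8: the discharge is to controlled waters? yes; and not an Authorised Process (rule 6)? yes. So the operation is an Eligible Operation.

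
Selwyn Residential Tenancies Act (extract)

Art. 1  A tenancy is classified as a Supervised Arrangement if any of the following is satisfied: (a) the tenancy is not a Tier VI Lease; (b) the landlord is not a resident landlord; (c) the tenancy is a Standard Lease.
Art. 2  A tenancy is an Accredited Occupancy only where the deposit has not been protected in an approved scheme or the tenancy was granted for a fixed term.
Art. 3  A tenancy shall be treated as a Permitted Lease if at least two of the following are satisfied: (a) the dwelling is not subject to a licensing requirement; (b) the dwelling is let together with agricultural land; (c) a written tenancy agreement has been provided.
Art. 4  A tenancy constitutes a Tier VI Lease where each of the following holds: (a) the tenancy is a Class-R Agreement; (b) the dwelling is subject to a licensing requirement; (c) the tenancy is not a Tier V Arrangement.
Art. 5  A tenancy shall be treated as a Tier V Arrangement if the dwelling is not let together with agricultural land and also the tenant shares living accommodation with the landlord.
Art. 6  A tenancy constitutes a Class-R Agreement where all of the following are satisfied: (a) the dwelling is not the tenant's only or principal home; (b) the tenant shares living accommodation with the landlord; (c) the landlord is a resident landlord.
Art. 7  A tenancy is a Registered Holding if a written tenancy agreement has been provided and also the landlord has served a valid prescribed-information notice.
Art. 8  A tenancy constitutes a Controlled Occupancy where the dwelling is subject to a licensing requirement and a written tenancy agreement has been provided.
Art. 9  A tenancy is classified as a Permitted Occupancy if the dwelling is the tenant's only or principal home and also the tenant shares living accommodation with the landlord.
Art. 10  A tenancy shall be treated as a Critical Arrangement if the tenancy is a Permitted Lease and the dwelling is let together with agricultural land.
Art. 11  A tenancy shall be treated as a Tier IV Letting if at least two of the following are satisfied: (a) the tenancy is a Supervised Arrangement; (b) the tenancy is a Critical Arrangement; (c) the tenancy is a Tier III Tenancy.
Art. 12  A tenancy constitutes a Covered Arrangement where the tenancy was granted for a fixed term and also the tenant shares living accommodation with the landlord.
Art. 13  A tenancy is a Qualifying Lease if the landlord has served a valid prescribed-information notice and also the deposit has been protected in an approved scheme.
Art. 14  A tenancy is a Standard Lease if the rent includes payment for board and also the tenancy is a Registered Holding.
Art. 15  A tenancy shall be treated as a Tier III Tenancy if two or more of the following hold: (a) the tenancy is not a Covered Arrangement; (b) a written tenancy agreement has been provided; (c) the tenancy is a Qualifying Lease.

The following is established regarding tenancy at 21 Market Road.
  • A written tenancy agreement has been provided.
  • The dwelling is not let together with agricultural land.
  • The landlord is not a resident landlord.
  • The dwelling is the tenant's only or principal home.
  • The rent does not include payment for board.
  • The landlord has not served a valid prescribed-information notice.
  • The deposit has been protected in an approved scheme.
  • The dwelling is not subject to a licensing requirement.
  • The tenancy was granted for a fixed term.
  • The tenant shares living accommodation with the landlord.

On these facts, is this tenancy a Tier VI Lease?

article 6 — Class-R Agreement: [the dwelling is not the tenant's only or principal home? no] AND [the tenant shares living accommodation with the landlord? yes] AND [the landlord is a resident landlord? no] → not satisfied.
article 5 — Tier V Arrangement: [the dwelling is not let together with agricultural land? yes] AND [the tenant shares living accommodation with the landlord? yes] → satisfied.
article 4 — Tier VI Lease: [Class-R Agreement (article 6)? no] AND [the dwelling is subject to a licensing requirement? no] AND [not a Tier V Arrangement (article 5)? no] → not satisfied.

No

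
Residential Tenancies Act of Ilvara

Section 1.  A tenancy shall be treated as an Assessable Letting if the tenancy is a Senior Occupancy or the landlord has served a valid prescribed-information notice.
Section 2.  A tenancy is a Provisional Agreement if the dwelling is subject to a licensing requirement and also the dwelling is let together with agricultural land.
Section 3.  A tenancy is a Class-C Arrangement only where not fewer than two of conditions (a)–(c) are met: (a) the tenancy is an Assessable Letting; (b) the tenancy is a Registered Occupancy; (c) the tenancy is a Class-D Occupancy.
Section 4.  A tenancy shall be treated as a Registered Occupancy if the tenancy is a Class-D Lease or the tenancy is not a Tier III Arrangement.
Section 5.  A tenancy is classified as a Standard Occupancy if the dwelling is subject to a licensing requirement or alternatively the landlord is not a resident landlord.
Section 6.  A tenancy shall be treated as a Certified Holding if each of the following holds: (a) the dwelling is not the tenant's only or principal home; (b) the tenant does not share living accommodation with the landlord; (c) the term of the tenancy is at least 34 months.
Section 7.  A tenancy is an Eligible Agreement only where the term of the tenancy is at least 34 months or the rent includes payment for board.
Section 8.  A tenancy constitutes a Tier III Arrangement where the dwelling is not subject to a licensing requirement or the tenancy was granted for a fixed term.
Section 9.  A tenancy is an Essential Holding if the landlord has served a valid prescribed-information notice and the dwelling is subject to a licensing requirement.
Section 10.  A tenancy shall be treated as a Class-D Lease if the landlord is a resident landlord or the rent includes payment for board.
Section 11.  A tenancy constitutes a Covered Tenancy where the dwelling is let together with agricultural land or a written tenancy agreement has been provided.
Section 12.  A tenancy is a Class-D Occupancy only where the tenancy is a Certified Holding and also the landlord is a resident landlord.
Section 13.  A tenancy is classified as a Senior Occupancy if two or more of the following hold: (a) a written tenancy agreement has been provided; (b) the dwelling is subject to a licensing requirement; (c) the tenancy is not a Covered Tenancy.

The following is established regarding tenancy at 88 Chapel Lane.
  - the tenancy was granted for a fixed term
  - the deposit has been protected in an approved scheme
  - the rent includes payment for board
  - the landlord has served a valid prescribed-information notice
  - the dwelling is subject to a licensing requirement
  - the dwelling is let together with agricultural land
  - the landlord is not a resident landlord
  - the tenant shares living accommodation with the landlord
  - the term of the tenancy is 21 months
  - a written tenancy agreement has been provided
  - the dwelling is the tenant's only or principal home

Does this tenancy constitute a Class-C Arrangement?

Yes

Under section 11: the dwelling is let together with agricultural land? yes; or a written tenancy agreement has been provided? yes. So the tenancy is a Covered Tenancy.
Under section 13: a written tenancy agreement has been provided? yes; the dwelling is subject to a licensing requirement? yes; not a Covered Tenancy (section 11)? no — 2 of 3 hold (need ≥2) → satisfied.
Under section 1: Senior Occupancy (section 13)? yes; or the landlord has served a valid prescribed-information notice? yes. So the tenancy is an Assessable Letting.
Under section 10: the landlord is a resident landlord? no; or the rent includes payment for board? yes. So the tenancy is a Class-D Lease.
Under section 8: the dwelling is not subject to a licensing requirement? no; or the tenancy was granted for a fixed term? yes. So the tenancy is a Tier III Arrangement.
Under section 4: Class-D Lease (section 10)? yes; or not a Tier III Arrangement (section 8)? no. So the tenancy is a Registered Occupancy.
Under section 6: the dwelling is not the tenant's only or principal home? no; and the tenant does not share living accommodation with the landlord? no; and term of the tenancy: 21 months ≥ 34 months? no. So the tenancy is not a Certified Holding.
Under section 12: Certified Holding (section 6)? no; and the landlord is a resident landlord? no. So the tenancy is not a Class-D Occupancy.
Under section 3: Assessable Letting (section 1)? yes; Registered Occupancy (section 4)? yes; Class-D Occupancy (section 12)? no — 2 of 3 hold (need ≥2) → satisfied.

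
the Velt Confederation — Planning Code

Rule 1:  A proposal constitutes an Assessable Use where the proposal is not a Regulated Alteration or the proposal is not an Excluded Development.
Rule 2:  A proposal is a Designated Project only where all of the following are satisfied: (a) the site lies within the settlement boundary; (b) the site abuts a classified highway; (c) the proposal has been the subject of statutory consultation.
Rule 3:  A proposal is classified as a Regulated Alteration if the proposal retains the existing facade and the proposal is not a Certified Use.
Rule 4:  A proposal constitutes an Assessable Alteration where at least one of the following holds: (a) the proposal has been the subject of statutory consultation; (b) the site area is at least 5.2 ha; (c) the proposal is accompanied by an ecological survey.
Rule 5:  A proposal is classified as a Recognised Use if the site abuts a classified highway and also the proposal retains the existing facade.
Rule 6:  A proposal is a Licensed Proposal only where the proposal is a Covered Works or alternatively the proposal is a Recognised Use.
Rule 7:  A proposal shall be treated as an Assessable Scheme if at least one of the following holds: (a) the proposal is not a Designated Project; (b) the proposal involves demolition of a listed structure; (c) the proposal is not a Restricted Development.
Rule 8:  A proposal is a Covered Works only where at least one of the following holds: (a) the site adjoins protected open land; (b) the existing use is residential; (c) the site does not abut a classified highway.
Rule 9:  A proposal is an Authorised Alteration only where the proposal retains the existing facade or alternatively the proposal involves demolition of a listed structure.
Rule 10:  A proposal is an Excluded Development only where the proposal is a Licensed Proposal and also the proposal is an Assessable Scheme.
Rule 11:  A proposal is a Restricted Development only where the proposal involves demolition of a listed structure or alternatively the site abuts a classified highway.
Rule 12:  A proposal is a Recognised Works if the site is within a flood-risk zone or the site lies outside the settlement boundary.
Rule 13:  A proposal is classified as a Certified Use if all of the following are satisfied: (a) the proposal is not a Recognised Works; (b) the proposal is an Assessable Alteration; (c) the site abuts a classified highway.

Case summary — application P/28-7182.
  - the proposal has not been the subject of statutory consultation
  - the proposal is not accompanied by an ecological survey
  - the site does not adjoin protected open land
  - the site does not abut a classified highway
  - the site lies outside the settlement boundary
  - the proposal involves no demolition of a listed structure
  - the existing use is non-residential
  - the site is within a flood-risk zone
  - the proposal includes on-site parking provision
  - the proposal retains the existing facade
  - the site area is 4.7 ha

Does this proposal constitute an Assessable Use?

Under rule 12: the site is within a flood-risk zone? yes; or the site lies outside the settlement boundary? yes. So the proposal is a Recognised Works.
Under rule 4: the proposal has been the subject of statutory consultation? no; or site area: 4.7 ha ≥ 5.2 ha? no; or the proposal is accompanied by an ecological survey? no. So the proposal is not an Assessable Alteration.
Under rule 13: not a Recognised Works (rule 12)? no; and Assessable Alteration (rule 4)? no; and the site abuts a classified highway? no. So the proposal is not a Certified Use.
Under rule 3: the proposal retains the existing facade? yes; and not a Certified Use (rule 13)? yes. So the proposal is a Regulated Alteration.
Under rule 8: the site adjoins protected open land? no; or the existing use is residential? no; or the site does not abut a classified highway? yes. So the proposal is a Covered Works.
Under rule 5: the site abuts a classified highway? no; and the proposal retains the existing facade? yes. So the proposal is not a Recognised Use.
Under rule 6: Covered Works (rule 8)? yes; or Recognised Use (rule 5)? no. So the proposal is a Licensed Proposal.
Under rule 2: the site lies within the settlement boundary? no; and the site abuts a classified highway? no; and the proposal has been the subject of statutory consultation? no. So the proposal is not a Designated Project.
Under rule 11: the proposal involves demolition of a listed structure? no; or the site abuts a classified highway? no. So the proposal is not a Restricted Development.
Under rule 7: not a Designated Project (rule 2)? yes; or the proposal involves demolition of a listed structure? no; or not a Restricted Development (rule 11)? yes. So the proposal is an Assessable Scheme.
Under rule 10: Licensed Proposal (rule 6)? yes; and Assessable Scheme (rule 7)? yes. So the proposal is an Excluded Development.
Under rule 1: not a Regulated Alteration (rule 3)? no; or not an Excluded Development (rule 10)? no. So the proposal is not an Assessable Use.

No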